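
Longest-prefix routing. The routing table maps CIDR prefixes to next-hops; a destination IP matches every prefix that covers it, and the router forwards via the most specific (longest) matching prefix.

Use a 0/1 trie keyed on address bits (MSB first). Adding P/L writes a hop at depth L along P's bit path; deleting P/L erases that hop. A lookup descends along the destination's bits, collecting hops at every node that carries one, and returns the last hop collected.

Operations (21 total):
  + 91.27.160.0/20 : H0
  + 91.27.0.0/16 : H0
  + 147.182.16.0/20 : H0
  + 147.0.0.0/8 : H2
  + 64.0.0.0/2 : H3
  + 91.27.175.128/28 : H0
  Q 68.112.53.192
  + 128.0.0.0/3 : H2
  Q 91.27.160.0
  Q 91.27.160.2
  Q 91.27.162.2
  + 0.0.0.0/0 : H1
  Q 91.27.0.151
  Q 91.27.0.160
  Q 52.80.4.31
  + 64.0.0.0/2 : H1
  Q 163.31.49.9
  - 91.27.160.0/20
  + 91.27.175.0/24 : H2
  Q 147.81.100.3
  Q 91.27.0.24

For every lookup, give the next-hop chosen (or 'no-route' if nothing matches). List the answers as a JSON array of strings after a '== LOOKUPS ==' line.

Apply in order:
  + 91.27.160.0/20 (H0) depth=20
  + 91.27.0.0/16 (H0) depth=16
  + 147.182.16.0/20 (H0) depth=20
  + 147.0.0.0/8 (H2) depth=8
  + 64.0.0.0/2 (H3) depth=2
  + 91.27.175.128/28 (H0) depth=28
  lookup 68.112.53.192: bits 010 walk d0:-→d1:-→d2:H3→d3:- -> H3
  + 128.0.0.0/3 (H2) depth=3
  lookup 91.27.160.0: bits 01011011000110111010 walk d0:-→d1:-→d2:H3→d3:-→d4:-→d5:-→d6:-→d7:-→d8:-→d9:-→d10:-→d11:-→d12:-→d13:-→d14:-→d15:-→d16:H0→d17:-→d18:-→d19:-→d20:H0 -> H0
  lookup 91.27.160.2: bits 01011011000110111010 walk d0:-→d1:-→d2:H3→d3:-→d4:-→d5:-→d6:-→d7:-→d8:-→d9:-→d10:-→d11:-→d12:-→d13:-→d14:-→d15:-→d16:H0→d17:-→d18:-→d19:-→d20:H0 -> H0
  lookup 91.27.162.2: bits 01011011000110111010 walk d0:-→d1:-→d2:H3→d3:-→d4:-→d5:-→d6:-→d7:-→d8:-→d9:-→d10:-→d11:-→d12:-→d13:-→d14:-→d15:-→d16:H0→d17:-→d18:-→d19:-→d20:H0 -> H0
  + 0.0.0.0/0 (H1) depth=0
  lookup 91.27.0.151: bits 0101101100011011 walk d0:H1→d1:-→d2:H3→d3:-→d4:-→d5:-→d6:-→d7:-→d8:-→d9:-→d10:-→d11:-→d12:-→d13:-→d14:-→d15:-→d16:H0 -> H0
  lookup 91.27.0.160: bits 0101101100011011 walk d0:H1→d1:-→d2:H3→d3:-→d4:-→d5:-→d6:-→d7:-→d8:-→d9:-→d10:-→d11:-→d12:-→d13:-→d14:-→d15:-→d16:H0 -> H0
  lookup 52.80.4.31: bits 0 walk d0:H1→d1:- -> H1
  + 64.0.0.0/2 (H1) depth=2
  lookup 163.31.49.9: bits 10 walk d0:H1→d1:-→d2:- -> H1
  - 91.27.160.0/20 clear@20
  + 91.27.175.0/24 (H2) depth=24
  lookup 147.81.100.3: bits 10010011 walk d0:H1→d1:-→d2:-→d3:H2→d4:-→d5:-→d6:-→d7:-→d8:H2 -> H2
  lookup 91.27.0.24: bits 0101101100011011 walk d0:H1→d1:-→d2:H1→d3:-→d4:-→d5:-→d6:-→d7:-→d8:-→d9:-→d10:-→d11:-→d12:-→d13:-→d14:-→d15:-→d16:H0 -> H0

== LOOKUPS ==
["H3","H0","H0","H0","H0","H0","H1","H1","H2","H0"]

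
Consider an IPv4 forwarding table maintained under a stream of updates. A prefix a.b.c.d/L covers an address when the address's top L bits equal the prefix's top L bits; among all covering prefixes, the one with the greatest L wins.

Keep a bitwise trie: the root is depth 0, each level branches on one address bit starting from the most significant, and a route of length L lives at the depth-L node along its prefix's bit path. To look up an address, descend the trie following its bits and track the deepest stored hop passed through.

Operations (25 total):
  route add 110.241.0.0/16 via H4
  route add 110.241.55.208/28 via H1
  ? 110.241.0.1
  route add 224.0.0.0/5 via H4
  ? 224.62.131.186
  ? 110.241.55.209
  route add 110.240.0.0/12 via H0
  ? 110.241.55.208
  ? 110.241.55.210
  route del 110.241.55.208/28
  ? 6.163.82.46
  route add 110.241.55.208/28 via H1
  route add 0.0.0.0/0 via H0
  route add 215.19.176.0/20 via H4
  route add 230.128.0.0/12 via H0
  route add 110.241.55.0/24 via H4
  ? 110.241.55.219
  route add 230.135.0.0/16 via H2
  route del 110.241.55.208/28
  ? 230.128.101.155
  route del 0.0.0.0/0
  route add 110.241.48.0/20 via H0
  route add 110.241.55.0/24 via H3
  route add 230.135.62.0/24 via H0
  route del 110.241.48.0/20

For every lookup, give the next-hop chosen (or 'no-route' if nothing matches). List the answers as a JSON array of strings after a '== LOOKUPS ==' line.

Process each operation:
  + 110.241.0.0/16 (H4) depth=16
  + 110.241.55.208/28 (H1) depth=28
  lookup 110.241.0.1: bits 011011101111000100 walk d0:-→d1:-→d2:-→d3:-→d4:-→d5:-→d6:-→d7:-→d8:-→d9:-→d10:-→d11:-→d12:-→d13:-→d14:-→d15:-→d16:H4→d17:-→d18:- -> H4
  + 224.0.0.0/5 (H4) depth=5
  lookup 224.62.131.186: bits 11100 walk d0:-→d1:-→d2:-→d3:-→d4:-→d5:H4 -> H4
  lookup 110.241.55.209: bits 0110111011110001001101111101 walk d0:-→d1:-→d2:-→d3:-→d4:-→d5:-→d6:-→d7:-→d8:-→d9:-→d10:-→d11:-→d12:-→d13:-→d14:-→d15:-→d16:H4→d17:-→d18:-→d19:-→d20:-→d21:-→d22:-→d23:-→d24:-→d25:-→d26:-→d27:-→d28:H1 -> H1
  + 110.240.0.0/12 (H0) depth=12
  lookup 110.241.55.208: bits 0110111011110001001101111101 walk d0:-→d1:-→d2:-→d3:-→d4:-→d5:-→d6:-→d7:-→d8:-→d9:-→d10:-→d11:-→d12:H0→d13:-→d14:-→d15:-→d16:H4→d17:-→d18:-→d19:-→d20:-→d21:-→d22:-→d23:-→d24:-→d25:-→d26:-→d27:-→d28:H1 -> H1
  lookup 110.241.55.210: bits 0110111011110001001101111101 walk d0:-→d1:-→d2:-→d3:-→d4:-→d5:-→d6:-→d7:-→d8:-→d9:-→d10:-→d11:-→d12:H0→d13:-→d14:-→d15:-→d16:H4→d17:-→d18:-→d19:-→d20:-→d21:-→d22:-→d23:-→d24:-→d25:-→d26:-→d27:-→d28:H1 -> H1
  - 110.241.55.208/28 clear@28
  lookup 6.163.82.46: bits 0 walk d0:-→d1:- -> no-route
  + 110.241.55.208/28 (H1) depth=28
  + 0.0.0.0/0 (H0) depth=0
  + 215.19.176.0/20 (H4) depth=20
  + 230.128.0.0/12 (H0) depth=12
  + 110.241.55.0/24 (H4) depth=24
  lookup 110.241.55.219: bits 0110111011110001001101111101 walk d0:H0→d1:-→d2:-→d3:-→d4:-→d5:-→d6:-→d7:-→d8:-→d9:-→d10:-→d11:-→d12:H0→d13:-→d14:-→d15:-→d16:H4→d17:-→d18:-→d19:-→d20:-→d21:-→d22:-→d23:-→d24:H4→d25:-→d26:-→d27:-→d28:H1 -> H1
  + 230.135.0.0/16 (H2) depth=16
  - 110.241.55.208/28 clear@28
  lookup 230.128.101.155: bits 1110011010000 walk d0:H0→d1:-→d2:-→d3:-→d4:-→d5:H4→d6:-→d7:-→d8:-→d9:-→d10:-→d11:-→d12:H0→d13:- -> H0
  - 0.0.0.0/0 clear@0
  + 110.241.48.0/20 (H0) depth=20
  + 110.241.55.0/24 (H3) depth=24
  + 230.135.62.0/24 (H0) depth=24
  - 110.241.48.0/20 clear@20

== LOOKUPS ==
["H4","H4","H1","H1","H1","no-route","H1","H0"]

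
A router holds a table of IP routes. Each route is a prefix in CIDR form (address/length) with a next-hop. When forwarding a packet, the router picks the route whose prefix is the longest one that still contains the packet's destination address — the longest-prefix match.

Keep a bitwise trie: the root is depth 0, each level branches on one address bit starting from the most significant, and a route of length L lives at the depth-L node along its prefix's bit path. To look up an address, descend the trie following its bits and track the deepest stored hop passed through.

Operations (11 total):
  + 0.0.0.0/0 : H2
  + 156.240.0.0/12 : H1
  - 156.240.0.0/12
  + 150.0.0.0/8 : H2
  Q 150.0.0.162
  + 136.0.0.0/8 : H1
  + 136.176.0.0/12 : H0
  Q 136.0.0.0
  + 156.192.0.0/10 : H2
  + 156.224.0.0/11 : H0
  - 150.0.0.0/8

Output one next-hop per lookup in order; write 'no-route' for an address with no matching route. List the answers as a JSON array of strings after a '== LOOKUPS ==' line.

Process each operation:
  add 0.0.0.0/0 -> H2 at depth 0
  add 156.240.0.0/12 -> H1 at depth 12
  - 156.240.0.0/12 clear@12
  add 150.0.0.0/8 -> H2 at depth 8
  Q 150.0.0.162: descend 10010110 ; hops seen [H2,H2] ; pick H2
  add 136.0.0.0/8 -> H1 at depth 8
  add 136.176.0.0/12 -> H0 at depth 12
  Q 136.0.0.0: descend 10001000 ; hops seen [H2,H1] ; pick H1
  add 156.192.0.0/10 -> H2 at depth 10
  add 156.224.0.0/11 -> H0 at depth 11
  - 150.0.0.0/8 clear@8

== LOOKUPS ==
["H2","H1"]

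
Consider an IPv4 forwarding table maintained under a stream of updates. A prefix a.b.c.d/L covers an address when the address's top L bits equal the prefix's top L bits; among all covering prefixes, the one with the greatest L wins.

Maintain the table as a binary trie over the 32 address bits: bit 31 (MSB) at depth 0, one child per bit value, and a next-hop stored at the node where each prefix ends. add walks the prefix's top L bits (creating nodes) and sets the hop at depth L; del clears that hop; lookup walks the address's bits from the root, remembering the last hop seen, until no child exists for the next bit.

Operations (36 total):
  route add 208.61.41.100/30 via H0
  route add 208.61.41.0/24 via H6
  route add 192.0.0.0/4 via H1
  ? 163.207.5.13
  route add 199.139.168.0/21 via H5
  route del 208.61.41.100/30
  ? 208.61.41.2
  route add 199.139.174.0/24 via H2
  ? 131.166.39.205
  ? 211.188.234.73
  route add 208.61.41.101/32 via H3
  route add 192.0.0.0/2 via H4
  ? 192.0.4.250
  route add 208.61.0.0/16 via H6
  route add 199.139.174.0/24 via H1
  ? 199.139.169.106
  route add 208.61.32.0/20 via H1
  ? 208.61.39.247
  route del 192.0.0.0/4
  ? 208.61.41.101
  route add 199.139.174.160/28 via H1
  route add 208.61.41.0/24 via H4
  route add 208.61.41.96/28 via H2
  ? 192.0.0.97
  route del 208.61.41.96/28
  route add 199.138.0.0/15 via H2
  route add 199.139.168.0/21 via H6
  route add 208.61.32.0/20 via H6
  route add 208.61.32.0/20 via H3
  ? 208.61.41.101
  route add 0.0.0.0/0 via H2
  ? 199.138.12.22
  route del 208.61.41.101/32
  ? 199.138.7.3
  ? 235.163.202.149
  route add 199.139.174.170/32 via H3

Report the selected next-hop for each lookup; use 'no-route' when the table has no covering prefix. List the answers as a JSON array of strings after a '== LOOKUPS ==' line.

Process each operation:
  add 208.61.41.100/30 -> H0 at depth 30
  add 208.61.41.0/24 -> H6 at depth 24
  add 192.0.0.0/4 -> H1 at depth 4
  lookup 163.207.5.13: bits 1 walk d0:-→d1:- -> no-route
  add 199.139.168.0/21 -> H5 at depth 21
  - 208.61.41.100/30 clear@30
  lookup 208.61.41.2: bits 1101000000111101001010010 walk d0:-→d1:-→d2:-→d3:-→d4:-→d5:-→d6:-→d7:-→d8:-→d9:-→d10:-→d11:-→d12:-→d13:-→d14:-→d15:-→d16:-→d17:-→d18:-→d19:-→d20:-→d21:-→d22:-→d23:-→d24:H6→d25:- -> H6
  add 199.139.174.0/24 -> H2 at depth 24
  lookup 131.166.39.205: bits 1 walk d0:-→d1:- -> no-route
  lookup 211.188.234.73: bits 110100 walk d0:-→d1:-→d2:-→d3:-→d4:-→d5:-→d6:- -> no-route
  add 208.61.41.101/32 -> H3 at depth 32
  add 192.0.0.0/2 -> H4 at depth 2
  lookup 192.0.4.250: bits 11000 walk d0:-→d1:-→d2:H4→d3:-→d4:H1→d5:- -> H1
  add 208.61.0.0/16 -> H6 at depth 16
  add 199.139.174.0/24 -> H1 at depth 24
  lookup 199.139.169.106: bits 110001111000101110101 walk d0:-→d1:-→d2:H4→d3:-→d4:H1→d5:-→d6:-→d7:-→d8:-→d9:-→d10:-→d11:-→d12:-→d13:-→d14:-→d15:-→d16:-→d17:-→d18:-→d19:-→d20:-→d21:H5 -> H5
  add 208.61.32.0/20 -> H1 at depth 20
  lookup 208.61.39.247: bits 11010000001111010010 walk d0:-→d1:-→d2:H4→d3:-→d4:-→d5:-→d6:-→d7:-→d8:-→d9:-→d10:-→d11:-→d12:-→d13:-→d14:-→d15:-→d16:H6→d17:-→d18:-→d19:-→d20:H1 -> H1
  - 192.0.0.0/4 clear@4
  lookup 208.61.41.101: bits 11010000001111010010100101100101 walk d0:-→d1:-→d2:H4→d3:-→d4:-→d5:-→d6:-→d7:-→d8:-→d9:-→d10:-→d11:-→d12:-→d13:-→d14:-→d15:-→d16:H6→d17:-→d18:-→d19:-→d20:H1→d21:-→d22:-→d23:-→d24:H6→d25:-→d26:-→d27:-→d28:-→d29:-→d30:-→d31:-→d32:H3 -> H3
  add 199.139.174.160/28 -> H1 at depth 28
  add 208.61.41.0/24 -> H4 at depth 24
  add 208.61.41.96/28 -> H2 at depth 28
  lookup 192.0.0.97: bits 11000 walk d0:-→d1:-→d2:H4→d3:-→d4:-→d5:- -> H4
  - 208.61.41.96/28 clear@28
  add 199.138.0.0/15 -> H2 at depth 15
  add 199.139.168.0/21 -> H6 at depth 21
  add 208.61.32.0/20 -> H6 at depth 20
  add 208.61.32.0/20 -> H3 at depth 20
  lookup 208.61.41.101: bits 11010000001111010010100101100101 walk d0:-→d1:-→d2:H4→d3:-→d4:-→d5:-→d6:-→d7:-→d8:-→d9:-→d10:-→d11:-→d12:-→d13:-→d14:-→d15:-→d16:H6→d17:-→d18:-→d19:-→d20:H3→d21:-→d22:-→d23:-→d24:H4→d25:-→d26:-→d27:-→d28:-→d29:-→d30:-→d31:-→d32:H3 -> H3
  add 0.0.0.0/0 -> H2 at depth 0
  lookup 199.138.12.22: bits 110001111000101 walk d0:H2→d1:-→d2:H4→d3:-→d4:-→d5:-→d6:-→d7:-→d8:-→d9:-→d10:-→d11:-→d12:-→d13:-→d14:-→d15:H2 -> H2
  - 208.61.41.101/32 clear@32
  lookup 199.138.7.3: bits 110001111000101 walk d0:H2→d1:-→d2:H4→d3:-→d4:-→d5:-→d6:-→d7:-→d8:-→d9:-→d10:-→d11:-→d12:-→d13:-→d14:-→d15:H2 -> H2
  lookup 235.163.202.149: bits 11 walk d0:H2→d1:-→d2:H4 -> H4
  add 199.139.174.170/32 -> H3 at depth 32

== LOOKUPS ==
["no-route","H6","no-route","no-route","H1","H5","H1","H3","H4","H3","H2","H2","H4"]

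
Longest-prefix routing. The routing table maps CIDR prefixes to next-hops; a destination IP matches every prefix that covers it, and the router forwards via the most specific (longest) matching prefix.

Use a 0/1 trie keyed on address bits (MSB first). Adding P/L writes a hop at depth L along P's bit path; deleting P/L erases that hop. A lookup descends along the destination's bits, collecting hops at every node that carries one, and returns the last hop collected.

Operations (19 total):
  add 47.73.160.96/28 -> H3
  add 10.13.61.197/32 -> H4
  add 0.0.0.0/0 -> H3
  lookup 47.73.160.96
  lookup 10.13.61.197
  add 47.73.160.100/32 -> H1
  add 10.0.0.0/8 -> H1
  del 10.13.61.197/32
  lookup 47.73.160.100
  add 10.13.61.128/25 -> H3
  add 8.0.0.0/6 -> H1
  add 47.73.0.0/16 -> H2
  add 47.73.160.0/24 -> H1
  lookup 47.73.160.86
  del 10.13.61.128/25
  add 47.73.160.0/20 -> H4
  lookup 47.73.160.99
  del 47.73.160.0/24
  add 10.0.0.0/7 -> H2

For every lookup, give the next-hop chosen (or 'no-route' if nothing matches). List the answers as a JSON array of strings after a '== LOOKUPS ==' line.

Process each operation:
  add 47.73.160.96/28 -> H3 at depth 28
  add 10.13.61.197/32 -> H4 at depth 32
  add 0.0.0.0/0 -> H3 at depth 0
  ? 47.73.160.96  path d0:H3→d1:-→d2:-→d3:-→d4:-→d5:-→d6:-→d7:-→d8:-→d9:-→d10:-→d11:-→d12:-→d13:-→d14:-→d15:-→d16:-→d17:-→d18:-→d19:-→d20:-→d21:-→d22:-→d23:-→d24:-→d25:-→d26:-→d27:-→d28:H3  best=H3
  ? 10.13.61.197  path d0:H3→d1:-→d2:-→d3:-→d4:-→d5:-→d6:-→d7:-→d8:-→d9:-→d10:-→d11:-→d12:-→d13:-→d14:-→d15:-→d16:-→d17:-→d18:-→d19:-→d20:-→d21:-→d22:-→d23:-→d24:-→d25:-→d26:-→d27:-→d28:-→d29:-→d30:-→d31:-→d32:H4  best=H4
  add 47.73.160.100/32 -> H1 at depth 32
  add 10.0.0.0/8 -> H1 at depth 8
  del 10.13.61.197/32 (clear depth 32)
  ? 47.73.160.100  path d0:H3→d1:-→d2:-→d3:-→d4:-→d5:-→d6:-→d7:-→d8:-→d9:-→d10:-→d11:-→d12:-→d13:-→d14:-→d15:-→d16:-→d17:-→d18:-→d19:-→d20:-→d21:-→d22:-→d23:-→d24:-→d25:-→d26:-→d27:-→d28:H3→d29:-→d30:-→d31:-→d32:H1  best=H1
  add 10.13.61.128/25 -> H3 at depth 25
  add 8.0.0.0/6 -> H1 at depth 6
  add 47.73.0.0/16 -> H2 at depth 16
  add 47.73.160.0/24 -> H1 at depth 24
  ? 47.73.160.86  path d0:H3→d1:-→d2:-→d3:-→d4:-→d5:-→d6:-→d7:-→d8:-→d9:-→d10:-→d11:-→d12:-→d13:-→d14:-→d15:-→d16:H2→d17:-→d18:-→d19:-→d20:-→d21:-→d22:-→d23:-→d24:H1→d25:-→d26:-  best=H1
  del 10.13.61.128/25 (clear depth 25)
  add 47.73.160.0/20 -> H4 at depth 20
  ? 47.73.160.99  path d0:H3→d1:-→d2:-→d3:-→d4:-→d5:-→d6:-→d7:-→d8:-→d9:-→d10:-→d11:-→d12:-→d13:-→d14:-→d15:-→d16:H2→d17:-→d18:-→d19:-→d20:H4→d21:-→d22:-→d23:-→d24:H1→d25:-→d26:-→d27:-→d28:H3→d29:-  best=H3
  del 47.73.160.0/24 (clear depth 24)
  add 10.0.0.0/7 -> H2 at depth 7

== LOOKUPS ==
["H3","H4","H1","H1","H3"]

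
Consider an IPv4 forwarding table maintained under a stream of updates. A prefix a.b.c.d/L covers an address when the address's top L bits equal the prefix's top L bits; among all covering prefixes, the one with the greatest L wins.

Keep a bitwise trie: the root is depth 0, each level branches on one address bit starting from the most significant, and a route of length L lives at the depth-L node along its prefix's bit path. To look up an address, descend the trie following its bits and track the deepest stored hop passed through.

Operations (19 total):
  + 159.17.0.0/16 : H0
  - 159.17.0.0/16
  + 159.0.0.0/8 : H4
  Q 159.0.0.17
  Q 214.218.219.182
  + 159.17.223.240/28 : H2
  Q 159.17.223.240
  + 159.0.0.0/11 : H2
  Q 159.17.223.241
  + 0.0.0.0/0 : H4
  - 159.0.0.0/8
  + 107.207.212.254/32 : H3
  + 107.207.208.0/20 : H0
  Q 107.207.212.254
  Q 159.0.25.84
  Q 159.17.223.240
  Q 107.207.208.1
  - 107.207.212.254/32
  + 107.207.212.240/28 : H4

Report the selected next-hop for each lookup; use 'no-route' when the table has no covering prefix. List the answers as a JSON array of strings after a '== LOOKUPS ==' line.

Process each operation:
  + 159.17.0.0/16 (H0) depth=16
  - 159.17.0.0/16 clear@16
  + 159.0.0.0/8 (H4) depth=8
  Q 159.0.0.17: descend 10011111000 ; hops seen [H4] ; pick H4
  Q 214.218.219.182: descend 1 ; hops seen [∅] ; pick no-route
  + 159.17.223.240/28 (H2) depth=28
  Q 159.17.223.240: descend 1001111100010001110111111111 ; hops seen [H4,H2] ; pick H2
  + 159.0.0.0/11 (H2) depth=11
  Q 159.17.223.241: descend 1001111100010001110111111111 ; hops seen [H4,H2,H2] ; pick H2
  + 0.0.0.0/0 (H4) depth=0
  - 159.0.0.0/8 clear@8
  + 107.207.212.254/32 (H3) depth=32
  + 107.207.208.0/20 (H0) depth=20
  Q 107.207.212.254: descend 01101011110011111101010011111110 ; hops seen [H4,H0,H3] ; pick H3
  Q 159.0.25.84: descend 10011111000 ; hops seen [H4,H2] ; pick H2
  Q 159.17.223.240: descend 1001111100010001110111111111 ; hops seen [H4,H2,H2] ; pick H2
  Q 107.207.208.1: descend 011010111100111111010 ; hops seen [H4,H0] ; pick H0
  - 107.207.212.254/32 clear@32
  + 107.207.212.240/28 (H4) depth=28

== LOOKUPS ==
["H4","no-route","H2","H2","H3","H2","H2","H0"]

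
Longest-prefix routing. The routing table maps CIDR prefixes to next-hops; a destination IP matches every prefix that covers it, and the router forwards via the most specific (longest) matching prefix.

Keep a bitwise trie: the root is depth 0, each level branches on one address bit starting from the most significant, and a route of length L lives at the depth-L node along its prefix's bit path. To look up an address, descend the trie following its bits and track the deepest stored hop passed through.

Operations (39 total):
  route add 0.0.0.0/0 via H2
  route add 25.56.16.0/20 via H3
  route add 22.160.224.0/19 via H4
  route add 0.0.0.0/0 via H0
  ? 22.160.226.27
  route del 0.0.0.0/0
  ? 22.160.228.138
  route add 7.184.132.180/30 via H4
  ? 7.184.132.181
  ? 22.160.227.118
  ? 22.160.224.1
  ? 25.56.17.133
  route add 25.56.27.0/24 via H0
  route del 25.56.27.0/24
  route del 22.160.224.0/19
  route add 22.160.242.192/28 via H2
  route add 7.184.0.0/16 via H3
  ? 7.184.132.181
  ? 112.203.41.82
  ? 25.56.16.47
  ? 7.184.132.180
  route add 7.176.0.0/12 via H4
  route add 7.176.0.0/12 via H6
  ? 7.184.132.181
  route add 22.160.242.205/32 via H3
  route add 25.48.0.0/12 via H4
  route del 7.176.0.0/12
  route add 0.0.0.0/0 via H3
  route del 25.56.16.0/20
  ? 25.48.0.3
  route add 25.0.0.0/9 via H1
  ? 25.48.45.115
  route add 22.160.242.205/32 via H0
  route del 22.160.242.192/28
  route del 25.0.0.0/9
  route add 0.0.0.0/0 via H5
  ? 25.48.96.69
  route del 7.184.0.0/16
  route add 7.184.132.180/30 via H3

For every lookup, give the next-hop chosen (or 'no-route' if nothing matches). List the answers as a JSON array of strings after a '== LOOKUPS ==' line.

Trace:
  + 0.0.0.0/0 (H2) depth=0
  + 25.56.16.0/20 (H3) depth=20
  + 22.160.224.0/19 (H4) depth=19
  + 0.0.0.0/0 (H0) depth=0
  ? 22.160.226.27  path d0:H0→d1:-→d2:-→d3:-→d4:-→d5:-→d6:-→d7:-→d8:-→d9:-→d10:-→d11:-→d12:-→d13:-→d14:-→d15:-→d16:-→d17:-→d18:-→d19:H4  best=H4
  - 0.0.0.0/0 clear@0
  ? 22.160.228.138  path d0:-→d1:-→d2:-→d3:-→d4:-→d5:-→d6:-→d7:-→d8:-→d9:-→d10:-→d11:-→d12:-→d13:-→d14:-→d15:-→d16:-→d17:-→d18:-→d19:H4  best=H4
  + 7.184.132.180/30 (H4) depth=30
  ? 7.184.132.181  path d0:-→d1:-→d2:-→d3:-→d4:-→d5:-→d6:-→d7:-→d8:-→d9:-→d10:-→d11:-→d12:-→d13:-→d14:-→d15:-→d16:-→d17:-→d18:-→d19:-→d20:-→d21:-→d22:-→d23:-→d24:-→d25:-→d26:-→d27:-→d28:-→d29:-→d30:H4  best=H4
  ? 22.160.227.118  path d0:-→d1:-→d2:-→d3:-→d4:-→d5:-→d6:-→d7:-→d8:-→d9:-→d10:-→d11:-→d12:-→d13:-→d14:-→d15:-→d16:-→d17:-→d18:-→d19:H4  best=H4
  ? 22.160.224.1  path d0:-→d1:-→d2:-→d3:-→d4:-→d5:-→d6:-→d7:-→d8:-→d9:-→d10:-→d11:-→d12:-→d13:-→d14:-→d15:-→d16:-→d17:-→d18:-→d19:H4  best=H4
  ? 25.56.17.133  path d0:-→d1:-→d2:-→d3:-→d4:-→d5:-→d6:-→d7:-→d8:-→d9:-→d10:-→d11:-→d12:-→d13:-→d14:-→d15:-→d16:-→d17:-→d18:-→d19:-→d20:H3  best=H3
  + 25.56.27.0/24 (H0) depth=24
  - 25.56.27.0/24 clear@24
  - 22.160.224.0/19 clear@19
  + 22.160.242.192/28 (H2) depth=28
  + 7.184.0.0/16 (H3) depth=16
  ? 7.184.132.181  path d0:-→d1:-→d2:-→d3:-→d4:-→d5:-→d6:-→d7:-→d8:-→d9:-→d10:-→d11:-→d12:-→d13:-→d14:-→d15:-→d16:H3→d17:-→d18:-→d19:-→d20:-→d21:-→d22:-→d23:-→d24:-→d25:-→d26:-→d27:-→d28:-→d29:-→d30:H4  best=H4
  ? 112.203.41.82  path d0:-→d1:-  best=no-route
  ? 25.56.16.47  path d0:-→d1:-→d2:-→d3:-→d4:-→d5:-→d6:-→d7:-→d8:-→d9:-→d10:-→d11:-→d12:-→d13:-→d14:-→d15:-→d16:-→d17:-→d18:-→d19:-→d20:H3  best=H3
  ? 7.184.132.180  path d0:-→d1:-→d2:-→d3:-→d4:-→d5:-→d6:-→d7:-→d8:-→d9:-→d10:-→d11:-→d12:-→d13:-→d14:-→d15:-→d16:H3→d17:-→d18:-→d19:-→d20:-→d21:-→d22:-→d23:-→d24:-→d25:-→d26:-→d27:-→d28:-→d29:-→d30:H4  best=H4
  + 7.176.0.0/12 (H4) depth=12
  + 7.176.0.0/12 (H6) depth=12
  ? 7.184.132.181  path d0:-→d1:-→d2:-→d3:-→d4:-→d5:-→d6:-→d7:-→d8:-→d9:-→d10:-→d11:-→d12:H6→d13:-→d14:-→d15:-→d16:H3→d17:-→d18:-→d19:-→d20:-→d21:-→d22:-→d23:-→d24:-→d25:-→d26:-→d27:-→d28:-→d29:-→d30:H4  best=H4
  + 22.160.242.205/32 (H3) depth=32
  + 25.48.0.0/12 (H4) depth=12
  - 7.176.0.0/12 clear@12
  + 0.0.0.0/0 (H3) depth=0
  - 25.56.16.0/20 clear@20
  ? 25.48.0.3  path d0:H3→d1:-→d2:-→d3:-→d4:-→d5:-→d6:-→d7:-→d8:-→d9:-→d10:-→d11:-→d12:H4  best=H4
  + 25.0.0.0/9 (H1) depth=9
  ? 25.48.45.115  path d0:H3→d1:-→d2:-→d3:-→d4:-→d5:-→d6:-→d7:-→d8:-→d9:H1→d10:-→d11:-→d12:H4  best=H4
  + 22.160.242.205/32 (H0) depth=32
  - 22.160.242.192/28 clear@28
  - 25.0.0.0/9 clear@9
  + 0.0.0.0/0 (H5) depth=0
  ? 25.48.96.69  path d0:H5→d1:-→d2:-→d3:-→d4:-→d5:-→d6:-→d7:-→d8:-→d9:-→d10:-→d11:-→d12:H4  best=H4
  - 7.184.0.0/16 clear@16
  + 7.184.132.180/30 (H3) depth=30

== LOOKUPS ==
["H4","H4","H4","H4","H4","H3","H4","no-route","H3","H4","H4","H4","H4","H4"]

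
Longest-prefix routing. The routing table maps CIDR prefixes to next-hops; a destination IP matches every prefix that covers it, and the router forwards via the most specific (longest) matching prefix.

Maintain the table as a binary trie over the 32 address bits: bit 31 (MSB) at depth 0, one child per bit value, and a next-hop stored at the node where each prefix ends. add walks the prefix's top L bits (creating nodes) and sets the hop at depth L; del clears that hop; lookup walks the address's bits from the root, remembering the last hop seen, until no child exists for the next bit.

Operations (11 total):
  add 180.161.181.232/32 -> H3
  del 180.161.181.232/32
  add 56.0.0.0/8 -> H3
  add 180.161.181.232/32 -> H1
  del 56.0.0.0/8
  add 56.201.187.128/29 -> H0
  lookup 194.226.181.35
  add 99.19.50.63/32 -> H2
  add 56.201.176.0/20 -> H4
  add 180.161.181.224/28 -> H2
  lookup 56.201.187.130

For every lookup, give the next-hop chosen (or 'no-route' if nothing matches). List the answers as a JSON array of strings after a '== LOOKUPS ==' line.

Apply in order:
  add 180.161.181.232/32 -> H3 at depth 32
  - 180.161.181.232/32 clear@32
  add 56.0.0.0/8 -> H3 at depth 8
  add 180.161.181.232/32 -> H1 at depth 32
  - 56.0.0.0/8 clear@8
  add 56.201.187.128/29 -> H0 at depth 29
  lookup 194.226.181.35: bits 1 walk d0:-→d1:- -> no-route
  add 99.19.50.63/32 -> H2 at depth 32
  add 56.201.176.0/20 -> H4 at depth 20
  add 180.161.181.224/28 -> H2 at depth 28
  lookup 56.201.187.130: bits 00111000110010011011101110000 walk d0:-→d1:-→d2:-→d3:-→d4:-→d5:-→d6:-→d7:-→d8:-→d9:-→d10:-→d11:-→d12:-→d13:-→d14:-→d15:-→d16:-→d17:-→d18:-→d19:-→d20:H4→d21:-→d22:-→d23:-→d24:-→d25:-→d26:-→d27:-→d28:-→d29:H0 -> H0

== LOOKUPS ==
["no-route","H0"]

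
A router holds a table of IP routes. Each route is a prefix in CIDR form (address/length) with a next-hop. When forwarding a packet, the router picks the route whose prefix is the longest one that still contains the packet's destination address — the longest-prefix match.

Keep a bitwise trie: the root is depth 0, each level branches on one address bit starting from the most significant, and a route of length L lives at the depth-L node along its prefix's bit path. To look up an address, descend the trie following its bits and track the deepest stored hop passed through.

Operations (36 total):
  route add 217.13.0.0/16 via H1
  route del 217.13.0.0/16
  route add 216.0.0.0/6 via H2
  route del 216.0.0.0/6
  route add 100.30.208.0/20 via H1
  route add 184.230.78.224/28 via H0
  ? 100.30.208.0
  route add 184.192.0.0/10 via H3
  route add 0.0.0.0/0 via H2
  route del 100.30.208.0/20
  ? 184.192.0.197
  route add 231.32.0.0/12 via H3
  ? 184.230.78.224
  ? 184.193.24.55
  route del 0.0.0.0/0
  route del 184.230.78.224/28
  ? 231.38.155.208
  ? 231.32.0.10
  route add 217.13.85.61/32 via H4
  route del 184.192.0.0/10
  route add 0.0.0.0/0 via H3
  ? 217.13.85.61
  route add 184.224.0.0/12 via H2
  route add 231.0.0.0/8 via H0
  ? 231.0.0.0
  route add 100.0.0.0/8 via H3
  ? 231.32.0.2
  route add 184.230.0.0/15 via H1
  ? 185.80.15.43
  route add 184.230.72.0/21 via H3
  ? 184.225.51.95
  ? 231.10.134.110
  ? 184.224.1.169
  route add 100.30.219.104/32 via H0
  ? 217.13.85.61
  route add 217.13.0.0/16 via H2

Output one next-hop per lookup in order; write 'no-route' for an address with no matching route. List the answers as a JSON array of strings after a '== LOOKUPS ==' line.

Process each operation:
  + 217.13.0.0/16 (H1) depth=16
  del 217.13.0.0/16 (clear depth 16)
  + 216.0.0.0/6 (H2) depth=6
  del 216.0.0.0/6 (clear depth 6)
  + 100.30.208.0/20 (H1) depth=20
  + 184.230.78.224/28 (H0) depth=28
  ? 100.30.208.0  path d0:-→d1:-→d2:-→d3:-→d4:-→d5:-→d6:-→d7:-→d8:-→d9:-→d10:-→d11:-→d12:-→d13:-→d14:-→d15:-→d16:-→d17:-→d18:-→d19:-→d20:H1  best=H1
  + 184.192.0.0/10 (H3) depth=10
  + 0.0.0.0/0 (H2) depth=0
  del 100.30.208.0/20 (clear depth 20)
  ? 184.192.0.197  path d0:H2→d1:-→d2:-→d3:-→d4:-→d5:-→d6:-→d7:-→d8:-→d9:-→d10:H3  best=H3
  + 231.32.0.0/12 (H3) depth=12
  ? 184.230.78.224  path d0:H2→d1:-→d2:-→d3:-→d4:-→d5:-→d6:-→d7:-→d8:-→d9:-→d10:H3→d11:-→d12:-→d13:-→d14:-→d15:-→d16:-→d17:-→d18:-→d19:-→d20:-→d21:-→d22:-→d23:-→d24:-→d25:-→d26:-→d27:-→d28:H0  best=H0
  ? 184.193.24.55  path d0:H2→d1:-→d2:-→d3:-→d4:-→d5:-→d6:-→d7:-→d8:-→d9:-→d10:H3  best=H3
  del 0.0.0.0/0 (clear depth 0)
  del 184.230.78.224/28 (clear depth 28)
  ? 231.38.155.208  path d0:-→d1:-→d2:-→d3:-→d4:-→d5:-→d6:-→d7:-→d8:-→d9:-→d10:-→d11:-→d12:H3  best=H3
  ? 231.32.0.10  path d0:-→d1:-→d2:-→d3:-→d4:-→d5:-→d6:-→d7:-→d8:-→d9:-→d10:-→d11:-→d12:H3  best=H3
  + 217.13.85.61/32 (H4) depth=32
  del 184.192.0.0/10 (clear depth 10)
  + 0.0.0.0/0 (H3) depth=0
  ? 217.13.85.61  path d0:H3→d1:-→d2:-→d3:-→d4:-→d5:-→d6:-→d7:-→d8:-→d9:-→d10:-→d11:-→d12:-→d13:-→d14:-→d15:-→d16:-→d17:-→d18:-→d19:-→d20:-→d21:-→d22:-→d23:-→d24:-→d25:-→d26:-→d27:-→d28:-→d29:-→d30:-→d31:-→d32:H4  best=H4
  + 184.224.0.0/12 (H2) depth=12
  + 231.0.0.0/8 (H0) depth=8
  ? 231.0.0.0  path d0:H3→d1:-→d2:-→d3:-→d4:-→d5:-→d6:-→d7:-→d8:H0→d9:-→d10:-  best=H0
  + 100.0.0.0/8 (H3) depth=8
  ? 231.32.0.2  path d0:H3→d1:-→d2:-→d3:-→d4:-→d5:-→d6:-→d7:-→d8:H0→d9:-→d10:-→d11:-→d12:H3  best=H3
  + 184.230.0.0/15 (H1) depth=15
  ? 185.80.15.43  path d0:H3→d1:-→d2:-→d3:-→d4:-→d5:-→d6:-→d7:-  best=H3
  + 184.230.72.0/21 (H3) depth=21
  ? 184.225.51.95  path d0:H3→d1:-→d2:-→d3:-→d4:-→d5:-→d6:-→d7:-→d8:-→d9:-→d10:-→d11:-→d12:H2→d13:-  best=H2
  ? 231.10.134.110  path d0:H3→d1:-→d2:-→d3:-→d4:-→d5:-→d6:-→d7:-→d8:H0→d9:-→d10:-  best=H0
  ? 184.224.1.169  path d0:H3→d1:-→d2:-→d3:-→d4:-→d5:-→d6:-→d7:-→d8:-→d9:-→d10:-→d11:-→d12:H2→d13:-  best=H2
  + 100.30.219.104/32 (H0) depth=32
  ? 217.13.85.61  path d0:H3→d1:-→d2:-→d3:-→d4:-→d5:-→d6:-→d7:-→d8:-→d9:-→d10:-→d11:-→d12:-→d13:-→d14:-→d15:-→d16:-→d17:-→d18:-→d19:-→d20:-→d21:-→d22:-→d23:-→d24:-→d25:-→d26:-→d27:-→d28:-→d29:-→d30:-→d31:-→d32:H4  best=H4
  + 217.13.0.0/16 (H2) depth=16

== LOOKUPS ==
["H1","H3","H0","H3","H3","H3","H4","H0","H3","H3","H2","H0","H2","H4"]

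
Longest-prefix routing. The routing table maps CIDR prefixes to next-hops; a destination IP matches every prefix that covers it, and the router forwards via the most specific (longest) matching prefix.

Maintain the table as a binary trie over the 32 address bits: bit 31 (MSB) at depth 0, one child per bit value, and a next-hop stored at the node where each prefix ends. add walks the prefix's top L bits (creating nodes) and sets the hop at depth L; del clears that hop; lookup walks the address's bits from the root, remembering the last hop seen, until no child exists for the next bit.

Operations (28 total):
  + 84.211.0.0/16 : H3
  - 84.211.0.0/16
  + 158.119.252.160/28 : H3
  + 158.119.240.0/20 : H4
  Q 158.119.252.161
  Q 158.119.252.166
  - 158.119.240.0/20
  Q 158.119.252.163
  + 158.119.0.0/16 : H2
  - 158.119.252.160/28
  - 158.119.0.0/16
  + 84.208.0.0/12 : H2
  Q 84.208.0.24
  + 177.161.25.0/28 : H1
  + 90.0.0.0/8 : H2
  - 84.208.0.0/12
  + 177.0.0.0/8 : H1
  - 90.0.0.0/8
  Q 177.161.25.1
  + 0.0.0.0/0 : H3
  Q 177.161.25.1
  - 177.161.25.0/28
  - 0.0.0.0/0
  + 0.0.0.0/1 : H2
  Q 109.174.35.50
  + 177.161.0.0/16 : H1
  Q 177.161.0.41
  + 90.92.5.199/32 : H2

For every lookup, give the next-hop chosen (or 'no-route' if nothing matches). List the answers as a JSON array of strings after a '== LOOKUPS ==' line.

Process each operation:
  + 84.211.0.0/16 (H3) depth=16
  del 84.211.0.0/16 (clear depth 16)
  + 158.119.252.160/28 (H3) depth=28
  + 158.119.240.0/20 (H4) depth=20
  lookup 158.119.252.161: bits 1001111001110111111111001010 walk d0:-→d1:-→d2:-→d3:-→d4:-→d5:-→d6:-→d7:-→d8:-→d9:-→d10:-→d11:-→d12:-→d13:-→d14:-→d15:-→d16:-→d17:-→d18:-→d19:-→d20:H4→d21:-→d22:-→d23:-→d24:-→d25:-→d26:-→d27:-→d28:H3 -> H3
  lookup 158.119.252.166: bits 1001111001110111111111001010 walk d0:-→d1:-→d2:-→d3:-→d4:-→d5:-→d6:-→d7:-→d8:-→d9:-→d10:-→d11:-→d12:-→d13:-→d14:-→d15:-→d16:-→d17:-→d18:-→d19:-→d20:H4→d21:-→d22:-→d23:-→d24:-→d25:-→d26:-→d27:-→d28:H3 -> H3
  del 158.119.240.0/20 (clear depth 20)
  lookup 158.119.252.163: bits 1001111001110111111111001010 walk d0:-→d1:-→d2:-→d3:-→d4:-→d5:-→d6:-→d7:-→d8:-→d9:-→d10:-→d11:-→d12:-→d13:-→d14:-→d15:-→d16:-→d17:-→d18:-→d19:-→d20:-→d21:-→d22:-→d23:-→d24:-→d25:-→d26:-→d27:-→d28:H3 -> H3
  + 158.119.0.0/16 (H2) depth=16
  del 158.119.252.160/28 (clear depth 28)
  del 158.119.0.0/16 (clear depth 16)
  + 84.208.0.0/12 (H2) depth=12
  lookup 84.208.0.24: bits 01010100110100 walk d0:-→d1:-→d2:-→d3:-→d4:-→d5:-→d6:-→d7:-→d8:-→d9:-→d10:-→d11:-→d12:H2→d13:-→d14:- -> H2
  + 177.161.25.0/28 (H1) depth=28
  + 90.0.0.0/8 (H2) depth=8
  del 84.208.0.0/12 (clear depth 12)
  + 177.0.0.0/8 (H1) depth=8
  del 90.0.0.0/8 (clear depth 8)
  lookup 177.161.25.1: bits 1011000110100001000110010000 walk d0:-→d1:-→d2:-→d3:-→d4:-→d5:-→d6:-→d7:-→d8:H1→d9:-→d10:-→d11:-→d12:-→d13:-→d14:-→d15:-→d16:-→d17:-→d18:-→d19:-→d20:-→d21:-→d22:-→d23:-→d24:-→d25:-→d26:-→d27:-→d28:H1 -> H1
  + 0.0.0.0/0 (H3) depth=0
  lookup 177.161.25.1: bits 1011000110100001000110010000 walk d0:H3→d1:-→d2:-→d3:-→d4:-→d5:-→d6:-→d7:-→d8:H1→d9:-→d10:-→d11:-→d12:-→d13:-→d14:-→d15:-→d16:-→d17:-→d18:-→d19:-→d20:-→d21:-→d22:-→d23:-→d24:-→d25:-→d26:-→d27:-→d28:H1 -> H1
  del 177.161.25.0/28 (clear depth 28)
  del 0.0.0.0/0 (clear depth 0)
  + 0.0.0.0/1 (H2) depth=1
  lookup 109.174.35.50: bits 01 walk d0:-→d1:H2→d2:- -> H2
  + 177.161.0.0/16 (H1) depth=16
  lookup 177.161.0.41: bits 1011000110100001000 walk d0:-→d1:-→d2:-→d3:-→d4:-→d5:-→d6:-→d7:-→d8:H1→d9:-→d10:-→d11:-→d12:-→d13:-→d14:-→d15:-→d16:H1→d17:-→d18:-→d19:- -> H1
  + 90.92.5.199/32 (H2) depth=32

== LOOKUPS ==
["H3","H3","H3","H2","H1","H1","H2","H1"]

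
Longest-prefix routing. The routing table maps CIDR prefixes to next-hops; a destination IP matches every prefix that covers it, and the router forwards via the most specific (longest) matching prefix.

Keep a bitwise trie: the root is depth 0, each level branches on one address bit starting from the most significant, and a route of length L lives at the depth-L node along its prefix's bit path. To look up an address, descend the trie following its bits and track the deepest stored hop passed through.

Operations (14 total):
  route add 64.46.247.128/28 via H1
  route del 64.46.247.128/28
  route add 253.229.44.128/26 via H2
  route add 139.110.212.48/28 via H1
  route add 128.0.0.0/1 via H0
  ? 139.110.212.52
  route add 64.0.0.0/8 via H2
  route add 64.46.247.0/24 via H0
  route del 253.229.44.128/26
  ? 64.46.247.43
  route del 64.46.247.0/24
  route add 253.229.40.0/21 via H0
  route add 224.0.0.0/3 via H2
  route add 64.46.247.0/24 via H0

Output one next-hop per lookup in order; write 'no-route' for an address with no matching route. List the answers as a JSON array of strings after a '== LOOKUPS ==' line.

Apply in order:
  add 64.46.247.128/28 -> H1 at depth 28
  - 64.46.247.128/28 clear@28
  add 253.229.44.128/26 -> H2 at depth 26
  add 139.110.212.48/28 -> H1 at depth 28
  add 128.0.0.0/1 -> H0 at depth 1
  Q 139.110.212.52: descend 1000101101101110110101000011 ; hops seen [H0,H1] ; pick H1
  add 64.0.0.0/8 -> H2 at depth 8
  add 64.46.247.0/24 -> H0 at depth 24
  - 253.229.44.128/26 clear@26
  Q 64.46.247.43: descend 010000000010111011110111 ; hops seen [H2,H0] ; pick H0
  - 64.46.247.0/24 clear@24
  add 253.229.40.0/21 -> H0 at depth 21
  add 224.0.0.0/3 -> H2 at depth 3
  add 64.46.247.0/24 -> H0 at depth 24

== LOOKUPS ==
["H1","H0"]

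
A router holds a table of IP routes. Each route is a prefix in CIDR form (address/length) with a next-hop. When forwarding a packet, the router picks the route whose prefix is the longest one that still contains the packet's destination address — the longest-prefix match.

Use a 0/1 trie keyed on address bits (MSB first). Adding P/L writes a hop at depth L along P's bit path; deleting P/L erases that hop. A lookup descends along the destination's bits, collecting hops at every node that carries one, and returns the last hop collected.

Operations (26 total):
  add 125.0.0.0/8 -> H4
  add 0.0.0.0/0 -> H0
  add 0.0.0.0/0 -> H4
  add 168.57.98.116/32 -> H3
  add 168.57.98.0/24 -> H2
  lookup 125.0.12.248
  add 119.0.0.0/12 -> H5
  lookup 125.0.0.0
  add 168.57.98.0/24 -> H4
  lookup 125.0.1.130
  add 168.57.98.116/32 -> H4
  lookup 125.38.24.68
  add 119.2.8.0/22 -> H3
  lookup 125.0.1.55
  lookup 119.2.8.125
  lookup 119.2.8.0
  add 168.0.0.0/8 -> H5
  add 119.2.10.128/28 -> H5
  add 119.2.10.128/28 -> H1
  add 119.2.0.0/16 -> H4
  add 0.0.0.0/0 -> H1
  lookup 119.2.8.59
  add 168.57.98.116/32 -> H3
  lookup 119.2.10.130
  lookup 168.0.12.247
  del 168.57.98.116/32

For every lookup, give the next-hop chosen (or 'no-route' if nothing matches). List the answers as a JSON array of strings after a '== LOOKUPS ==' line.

Process each operation:
  + 125.0.0.0/8 (H4) depth=8
  + 0.0.0.0/0 (H0) depth=0
  + 0.0.0.0/0 (H4) depth=0
  + 168.57.98.116/32 (H3) depth=32
  + 168.57.98.0/24 (H2) depth=24
  ? 125.0.12.248  path d0:H4→d1:-→d2:-→d3:-→d4:-→d5:-→d6:-→d7:-→d8:H4  best=H4
  + 119.0.0.0/12 (H5) depth=12
  ? 125.0.0.0  path d0:H4→d1:-→d2:-→d3:-→d4:-→d5:-→d6:-→d7:-→d8:H4  best=H4
  + 168.57.98.0/24 (H4) depth=24
  ? 125.0.1.130  path d0:H4→d1:-→d2:-→d3:-→d4:-→d5:-→d6:-→d7:-→d8:H4  best=H4
  + 168.57.98.116/32 (H4) depth=32
  ? 125.38.24.68  path d0:H4→d1:-→d2:-→d3:-→d4:-→d5:-→d6:-→d7:-→d8:H4  best=H4
  + 119.2.8.0/22 (H3) depth=22
  ? 125.0.1.55  path d0:H4→d1:-→d2:-→d3:-→d4:-→d5:-→d6:-→d7:-→d8:H4  best=H4
  ? 119.2.8.125  path d0:H4→d1:-→d2:-→d3:-→d4:-→d5:-→d6:-→d7:-→d8:-→d9:-→d10:-→d11:-→d12:H5→d13:-→d14:-→d15:-→d16:-→d17:-→d18:-→d19:-→d20:-→d21:-→d22:H3  best=H3
  ? 119.2.8.0  path d0:H4→d1:-→d2:-→d3:-→d4:-→d5:-→d6:-→d7:-→d8:-→d9:-→d10:-→d11:-→d12:H5→d13:-→d14:-→d15:-→d16:-→d17:-→d18:-→d19:-→d20:-→d21:-→d22:H3  best=H3
  + 168.0.0.0/8 (H5) depth=8
  + 119.2.10.128/28 (H5) depth=28
  + 119.2.10.128/28 (H1) depth=28
  + 119.2.0.0/16 (H4) depth=16
  + 0.0.0.0/0 (H1) depth=0
  ? 119.2.8.59  path d0:H1→d1:-→d2:-→d3:-→d4:-→d5:-→d6:-→d7:-→d8:-→d9:-→d10:-→d11:-→d12:H5→d13:-→d14:-→d15:-→d16:H4→d17:-→d18:-→d19:-→d20:-→d21:-→d22:H3  best=H3
  + 168.57.98.116/32 (H3) depth=32
  ? 119.2.10.130  path d0:H1→d1:-→d2:-→d3:-→d4:-→d5:-→d6:-→d7:-→d8:-→d9:-→d10:-→d11:-→d12:H5→d13:-→d14:-→d15:-→d16:H4→d17:-→d18:-→d19:-→d20:-→d21:-→d22:H3→d23:-→d24:-→d25:-→d26:-→d27:-→d28:H1  best=H1
  ? 168.0.12.247  path d0:H1→d1:-→d2:-→d3:-→d4:-→d5:-→d6:-→d7:-→d8:H5→d9:-→d10:-  best=H5
  - 168.57.98.116/32 clear@32

== LOOKUPS ==
["H4","H4","H4","H4","H4","H3","H3","H3","H1","H5"]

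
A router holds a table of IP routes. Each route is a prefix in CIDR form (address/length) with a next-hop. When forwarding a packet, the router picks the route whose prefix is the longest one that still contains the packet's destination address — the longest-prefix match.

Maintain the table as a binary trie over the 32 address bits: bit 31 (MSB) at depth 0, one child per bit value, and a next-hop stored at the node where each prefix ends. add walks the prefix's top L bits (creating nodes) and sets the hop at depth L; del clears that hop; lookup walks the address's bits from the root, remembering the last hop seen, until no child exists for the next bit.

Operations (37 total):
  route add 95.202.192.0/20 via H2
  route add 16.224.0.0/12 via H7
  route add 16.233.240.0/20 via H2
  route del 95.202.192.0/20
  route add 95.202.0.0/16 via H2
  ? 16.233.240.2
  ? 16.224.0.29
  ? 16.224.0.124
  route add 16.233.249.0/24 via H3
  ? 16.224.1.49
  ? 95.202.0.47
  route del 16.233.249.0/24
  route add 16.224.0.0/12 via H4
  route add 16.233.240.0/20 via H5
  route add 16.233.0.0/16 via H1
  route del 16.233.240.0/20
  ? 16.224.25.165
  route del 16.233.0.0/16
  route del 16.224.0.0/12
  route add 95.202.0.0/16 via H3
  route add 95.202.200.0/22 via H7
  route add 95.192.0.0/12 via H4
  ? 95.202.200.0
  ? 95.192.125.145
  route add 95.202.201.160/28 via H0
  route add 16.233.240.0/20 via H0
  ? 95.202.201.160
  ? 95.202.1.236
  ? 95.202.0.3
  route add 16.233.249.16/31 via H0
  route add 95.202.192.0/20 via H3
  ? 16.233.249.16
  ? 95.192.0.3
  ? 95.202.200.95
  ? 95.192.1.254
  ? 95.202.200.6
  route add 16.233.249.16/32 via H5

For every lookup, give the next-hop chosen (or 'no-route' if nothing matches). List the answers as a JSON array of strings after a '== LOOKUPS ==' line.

Trace:
  + 95.202.192.0/20 (H2) depth=20
  + 16.224.0.0/12 (H7) depth=12
  + 16.233.240.0/20 (H2) depth=20
  del 95.202.192.0/20 (clear depth 20)
  + 95.202.0.0/16 (H2) depth=16
  Q 16.233.240.2: descend 00010000111010011111 ; hops seen [H7,H2] ; pick H2
  Q 16.224.0.29: descend 000100001110 ; hops seen [H7] ; pick H7
  Q 16.224.0.124: descend 000100001110 ; hops seen [H7] ; pick H7
  + 16.233.249.0/24 (H3) depth=24
  Q 16.224.1.49: descend 000100001110 ; hops seen [H7] ; pick H7
  Q 95.202.0.47: descend 0101111111001010 ; hops seen [H2] ; pick H2
  del 16.233.249.0/24 (clear depth 24)
  + 16.224.0.0/12 (H4) depth=12
  + 16.233.240.0/20 (H5) depth=20
  + 16.233.0.0/16 (H1) depth=16
  del 16.233.240.0/20 (clear depth 20)
  Q 16.224.25.165: descend 000100001110 ; hops seen [H4] ; pick H4
  del 16.233.0.0/16 (clear depth 16)
  del 16.224.0.0/12 (clear depth 12)
  + 95.202.0.0/16 (H3) depth=16
  + 95.202.200.0/22 (H7) depth=22
  + 95.192.0.0/12 (H4) depth=12
  Q 95.202.200.0: descend 0101111111001010110010 ; hops seen [H4,H3,H7] ; pick H7
  Q 95.192.125.145: descend 010111111100 ; hops seen [H4] ; pick H4
  + 95.202.201.160/28 (H0) depth=28
  + 16.233.240.0/20 (H0) depth=20
  Q 95.202.201.160: descend 0101111111001010110010011010 ; hops seen [H4,H3,H7,H0] ; pick H0
  Q 95.202.1.236: descend 0101111111001010 ; hops seen [H4,H3] ; pick H3
  Q 95.202.0.3: descend 0101111111001010 ; hops seen [H4,H3] ; pick H3
  + 16.233.249.16/31 (H0) depth=31
  + 95.202.192.0/20 (H3) depth=20
  Q 16.233.249.16: descend 0001000011101001111110010001000 ; hops seen [H0,H0] ; pick H0
  Q 95.192.0.3: descend 010111111100 ; hops seen [H4] ; pick H4
  Q 95.202.200.95: descend 01011111110010101100100 ; hops seen [H4,H3,H3,H7] ; pick H7
  Q 95.192.1.254: descend 010111111100 ; hops seen [H4] ; pick H4
  Q 95.202.200.6: descend 01011111110010101100100 ; hops seen [H4,H3,H3,H7] ; pick H7
  + 16.233.249.16/32 (H5) depth=32

== LOOKUPS ==
["H2","H7","H7","H7","H2","H4","H7","H4","H0","H3","H3","H0","H4","H7","H4","H7"]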